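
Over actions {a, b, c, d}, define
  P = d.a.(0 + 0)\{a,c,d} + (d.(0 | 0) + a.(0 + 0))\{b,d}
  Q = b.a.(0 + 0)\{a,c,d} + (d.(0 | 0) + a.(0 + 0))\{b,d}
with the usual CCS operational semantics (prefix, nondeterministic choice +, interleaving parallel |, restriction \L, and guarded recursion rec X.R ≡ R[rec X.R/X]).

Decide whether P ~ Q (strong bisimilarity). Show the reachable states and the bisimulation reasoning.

P ≁ Q

Reachable graph of P (4 states):
  s0 = d.a.(0 + 0)\{a,c,d} + (d.(0 | 0) + a.(0 + 0))\{b,d} → =a=> s1, =d=> s2
  s1 = (0 + 0)\{b,d} → stopped
  s2 = a.(0 + 0)\{a,c,d} → =a=> s3
  s3 = (0 + 0)\{a,c,d} → stopped
Reachable graph of Q (4 states):
  t0 = b.a.(0 + 0)\{a,c,d} + (d.(0 | 0) + a.(0 + 0))\{b,d} → =a=> t1, =b=> t2
  t1 = (0 + 0)\{b,d} → stopped
  t2 = a.(0 + 0)\{a,c,d} → =a=> t3
  t3 = (0 + 0)\{a,c,d} → stopped
Bisimilarity quotient blocks:
  B0 = {s0}
  B1 = {s2, t2}
  B2 = {s1, s3, t1, t3}
  B3 = {t0}
s0 ∈ B0, t0 ∈ B3 → different blocks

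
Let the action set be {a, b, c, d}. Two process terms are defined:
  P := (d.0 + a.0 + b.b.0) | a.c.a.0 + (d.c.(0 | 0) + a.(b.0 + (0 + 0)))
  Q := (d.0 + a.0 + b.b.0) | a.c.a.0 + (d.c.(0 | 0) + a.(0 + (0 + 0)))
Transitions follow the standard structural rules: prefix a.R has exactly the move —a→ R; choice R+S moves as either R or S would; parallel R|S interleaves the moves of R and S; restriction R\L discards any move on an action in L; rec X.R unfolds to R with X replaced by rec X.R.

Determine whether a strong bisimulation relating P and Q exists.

not bisimilar

P's transition system — 15 states:
  s0 = (d.0 + a.0 + b.b.0) | a.c.a.0 + (d.c.(0 | 0) + a.(b.0 + (0 + 0))) has moves --a--▸ s1, --a--▸ s2, --a--▸ s3, --b--▸ s4, --d--▸ s2, --d--▸ s5
  s1 = (d.0 + a.0 + b.b.0) | c.a.0 has moves --a--▸ s6, --b--▸ s7, --c--▸ s8, --d--▸ s6
  s2 = 0 | a.c.a.0 has moves --a--▸ s6
  s3 = b.0 + (0 + 0) has moves --b--▸ s9
  s4 = b.0 | a.c.a.0 has moves --a--▸ s7, --b--▸ s2
  s5 = c.(0 | 0) has moves --c--▸ s10
  s6 = 0 | c.a.0 has moves --c--▸ s11
  s7 = b.0 | c.a.0 has moves --b--▸ s6, --c--▸ s12
  s8 = (d.0 + a.0 + b.b.0) | a.0 has moves --a--▸ s11, --a--▸ s13, --b--▸ s12, --d--▸ s11
  s9 = 0 has moves (no moves)
  s10 = 0 | 0 has moves (no moves)
  s11 = 0 | a.0 has moves --a--▸ s10
  s12 = b.0 | a.0 has moves --a--▸ s14, --b--▸ s11
  s13 = (d.0 + a.0 + b.b.0) | 0 has moves --a--▸ s10, --b--▸ s14, --d--▸ s10
  s14 = b.0 | 0 has moves --b--▸ s10
Q's transition system — 14 states:
  t0 = (d.0 + a.0 + b.b.0) | a.c.a.0 + (d.c.(0 | 0) + a.(0 + (0 + 0))) has moves --a--▸ t1, --a--▸ t2, --a--▸ t3, --b--▸ t4, --d--▸ t3, --d--▸ t5
  t1 = (d.0 + a.0 + b.b.0) | c.a.0 has moves --a--▸ t6, --b--▸ t7, --c--▸ t8, --d--▸ t6
  t2 = 0 + (0 + 0) has moves (no moves)
  t3 = 0 | a.c.a.0 has moves --a--▸ t6
  t4 = b.0 | a.c.a.0 has moves --a--▸ t7, --b--▸ t3
  t5 = c.(0 | 0) has moves --c--▸ t9
  t6 = 0 | c.a.0 has moves --c--▸ t10
  t7 = b.0 | c.a.0 has moves --b--▸ t6, --c--▸ t11
  t8 = (d.0 + a.0 + b.b.0) | a.0 has moves --a--▸ t10, --a--▸ t12, --b--▸ t11, --d--▸ t10
  t9 = 0 | 0 has moves (no moves)
  t10 = 0 | a.0 has moves --a--▸ t9
  t11 = b.0 | a.0 has moves --a--▸ t13, --b--▸ t10
  t12 = (d.0 + a.0 + b.b.0) | 0 has moves --a--▸ t9, --b--▸ t13, --d--▸ t9
  t13 = b.0 | 0 has moves --b--▸ t9
Coarsest stable partition (strong bisimilarity classes):
  B0 = {s0}
  B1 = {s1, t1}
  B2 = {s8, t8}
  B3 = {s11, t10}
  B4 = {s10, s9, t2, t9}
  B5 = {s12, t11}
  B6 = {s14, s3, t13}
  B7 = {s13, t12}
  B8 = {s6, t6}
  B9 = {s7, t7}
  B10 = {s5, t5}
  B11 = {s2, t3}
  B12 = {s4, t4}
  B13 = {t0}
s0 ∈ B0, t0 ∈ B13 → different blocks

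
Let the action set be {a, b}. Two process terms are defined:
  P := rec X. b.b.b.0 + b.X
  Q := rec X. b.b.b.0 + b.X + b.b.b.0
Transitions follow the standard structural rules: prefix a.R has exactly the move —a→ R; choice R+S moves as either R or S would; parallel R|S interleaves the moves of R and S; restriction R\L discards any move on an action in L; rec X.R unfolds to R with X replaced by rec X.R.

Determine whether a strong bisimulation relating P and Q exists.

Reachable graph of P (4 states):
  s0 = rec X. b.b.b.0 + b.X → —b→ s0, —b→ s1
  s1 = b.b.0 → —b→ s2
  s2 = b.0 → —b→ s3
  s3 = 0 → ·
Reachable graph of Q (4 states):
  t0 = rec X. b.b.b.0 + b.X + b.b.b.0 → —b→ t0, —b→ t1
  t1 = b.b.0 → —b→ t2
  t2 = b.0 → —b→ t3
  t3 = 0 → ·
Coarsest stable partition (strong bisimilarity classes):
  B0 = {s0, t0}
  B1 = {s1, t1}
  B2 = {s2, t2}
  B3 = {s3, t3}
s0 ∈ B0, t0 ∈ B0 → same block

YES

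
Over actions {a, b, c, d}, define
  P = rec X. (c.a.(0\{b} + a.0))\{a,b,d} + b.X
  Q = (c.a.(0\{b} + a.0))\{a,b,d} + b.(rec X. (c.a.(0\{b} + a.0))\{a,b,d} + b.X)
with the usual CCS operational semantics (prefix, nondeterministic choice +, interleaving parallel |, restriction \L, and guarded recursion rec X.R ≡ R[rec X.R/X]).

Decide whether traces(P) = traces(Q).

Reachable graph of P (2 states):
  u0 = rec X. (c.a.(0\{b} + a.0))\{a,b,d} + b.X :: ··b··> u0, ··c··> u1
  u1 = (a.(0\{b} + a.0))\{a,b,d} :: deadlocked
Reachable graph of Q (3 states):
  v0 = (c.a.(0\{b} + a.0))\{a,b,d} + b.(rec X. (c.a.(0\{b} + a.0))\{a,b,d} + b.X) :: ··b··> v1, ··c··> v2
  v1 = rec X. (c.a.(0\{b} + a.0))\{a,b,d} + b.X :: ··b··> v1, ··c··> v2
  v2 = (a.(0\{b} + a.0))\{a,b,d} :: deadlocked
Partition-refinement fixed point:
  B0 = {u0, v0, v1}
  B1 = {u1, v2}
u0 ∈ B0, v0 ∈ B0 → same block
Bisimilar ⇒ trace-equivalent.

YES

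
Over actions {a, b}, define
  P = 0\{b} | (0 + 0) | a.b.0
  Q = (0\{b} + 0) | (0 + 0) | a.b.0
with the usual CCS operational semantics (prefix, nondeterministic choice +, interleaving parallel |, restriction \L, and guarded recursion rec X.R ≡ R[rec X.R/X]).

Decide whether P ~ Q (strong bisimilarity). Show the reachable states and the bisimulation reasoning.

YES

LTS(P): 3 reachable states
  m0 = 0\{b} | (0 + 0) | a.b.0 → =a=> m1
  m1 = 0\{b} | (0 + 0) | b.0 → =b=> m2
  m2 = 0\{b} | (0 + 0) | 0 → deadlocked
LTS(Q): 3 reachable states
  n0 = (0\{b} + 0) | (0 + 0) | a.b.0 → =a=> n1
  n1 = (0\{b} + 0) | (0 + 0) | b.0 → =b=> n2
  n2 = (0\{b} + 0) | (0 + 0) | 0 → deadlocked
Bisimilarity quotient blocks:
  B0 = {m0, n0}
  B1 = {m1, n1}
  B2 = {m2, n2}
m0 ∈ B0, n0 ∈ B0 → same block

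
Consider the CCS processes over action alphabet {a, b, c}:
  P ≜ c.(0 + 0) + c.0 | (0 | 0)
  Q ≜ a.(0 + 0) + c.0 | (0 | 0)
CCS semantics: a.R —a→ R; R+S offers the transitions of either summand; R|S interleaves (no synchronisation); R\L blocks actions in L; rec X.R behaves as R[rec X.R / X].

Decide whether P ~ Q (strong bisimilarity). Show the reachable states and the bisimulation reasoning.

NO

LTS(P): 3 reachable states
  s0 = c.(0 + 0) + c.0 | (0 | 0) | =c=> s1, =c=> s2
  s1 = 0 + 0 | ∅
  s2 = 0 | (0 | 0) | ∅
LTS(Q): 3 reachable states
  t0 = a.(0 + 0) + c.0 | (0 | 0) | =a=> t1, =c=> t2
  t1 = 0 + 0 | ∅
  t2 = 0 | (0 | 0) | ∅
Coarsest stable partition (strong bisimilarity classes):
  B0 = {s0}
  B1 = {s1, s2, t1, t2}
  B2 = {t0}
s0 ∈ B0, t0 ∈ B2 → different blocks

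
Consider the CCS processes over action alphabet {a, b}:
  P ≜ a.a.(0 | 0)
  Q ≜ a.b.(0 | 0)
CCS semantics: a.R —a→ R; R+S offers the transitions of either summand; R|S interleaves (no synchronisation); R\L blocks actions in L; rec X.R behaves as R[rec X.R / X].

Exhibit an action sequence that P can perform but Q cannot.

aa

Reachable graph of P (3 states):
  p0 = a.a.(0 | 0) ⊢ —a→ p1
  p1 = a.(0 | 0) ⊢ —a→ p2
  p2 = 0 | 0 ⊢ (no moves)
Reachable graph of Q (3 states):
  q0 = a.b.(0 | 0) ⊢ —a→ q1
  q1 = b.(0 | 0) ⊢ —b→ q2
  q2 = 0 | 0 ⊢ (no moves)
Executing aa from P (initial set {p0}):
  after a @ step 1: {p1}
  after a @ step 2: {p2}
  P completes σ.
Executing aa from Q (initial set {q0}):
  after a @ step 1: {q1}
  after a @ step 2: no successor for Q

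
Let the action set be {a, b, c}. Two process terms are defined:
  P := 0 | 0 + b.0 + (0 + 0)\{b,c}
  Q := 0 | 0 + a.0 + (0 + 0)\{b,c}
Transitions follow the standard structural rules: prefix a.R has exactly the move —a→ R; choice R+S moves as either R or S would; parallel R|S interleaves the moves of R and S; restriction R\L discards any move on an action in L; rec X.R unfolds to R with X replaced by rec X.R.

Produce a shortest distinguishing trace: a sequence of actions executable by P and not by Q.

b

LTS(P): 2 reachable states
  s0 = 0 | 0 + b.0 + (0 + 0)\{b,c} → ··b··> s1
  s1 = 0 → (no moves)
LTS(Q): 2 reachable states
  t0 = 0 | 0 + a.0 + (0 + 0)\{b,c} → ··a··> t1
  t1 = 0 → (no moves)
Executing b from P (initial set {s0}):
  step 1 (b): {s1}
  P completes σ.
Executing b from Q (initial set {t0}):
  step 1 (b): no successor for Q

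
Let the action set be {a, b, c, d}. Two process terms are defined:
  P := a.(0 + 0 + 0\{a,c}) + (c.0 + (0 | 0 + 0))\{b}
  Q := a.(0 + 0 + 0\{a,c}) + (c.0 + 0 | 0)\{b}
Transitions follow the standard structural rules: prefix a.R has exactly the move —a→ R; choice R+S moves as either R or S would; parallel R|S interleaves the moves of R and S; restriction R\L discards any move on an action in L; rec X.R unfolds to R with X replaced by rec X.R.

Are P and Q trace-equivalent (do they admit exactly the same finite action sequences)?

YES

P's transition system — 3 states:
  p0 = a.(0 + 0 + 0\{a,c}) + (c.0 + (0 | 0 + 0))\{b} :: ··a··> p1, ··c··> p2
  p1 = 0 + 0 + 0\{a,c} :: ∅
  p2 = 0\{b} :: ∅
Q's transition system — 3 states:
  q0 = a.(0 + 0 + 0\{a,c}) + (c.0 + 0 | 0)\{b} :: ··a··> q1, ··c··> q2
  q1 = 0 + 0 + 0\{a,c} :: ∅
  q2 = 0\{b} :: ∅
Partition-refinement fixed point:
  B0 = {p0, q0}
  B1 = {p1, p2, q1, q2}
p0 ∈ B0, q0 ∈ B0 → same block
Bisimilar ⇒ trace-equivalent.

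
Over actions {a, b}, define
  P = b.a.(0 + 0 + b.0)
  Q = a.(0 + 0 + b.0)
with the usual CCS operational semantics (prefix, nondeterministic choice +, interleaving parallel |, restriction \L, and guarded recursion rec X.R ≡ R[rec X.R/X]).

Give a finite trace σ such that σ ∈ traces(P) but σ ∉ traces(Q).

b

Reachable graph of P (4 states):
  p0 = b.a.(0 + 0 + b.0) → —b→ p1
  p1 = a.(0 + 0 + b.0) → —a→ p2
  p2 = 0 + 0 + b.0 → —b→ p3
  p3 = 0 → ·
Reachable graph of Q (3 states):
  q0 = a.(0 + 0 + b.0) → —a→ q1
  q1 = 0 + 0 + b.0 → —b→ q2
  q2 = 0 → ·
Executing b from P (initial set {p0}):
  [1] b ⇒ {p1}
  — P admits the full trace.
Executing b from Q (initial set {q0}):
  [1] b ⇒ ∅  — Q cannot continue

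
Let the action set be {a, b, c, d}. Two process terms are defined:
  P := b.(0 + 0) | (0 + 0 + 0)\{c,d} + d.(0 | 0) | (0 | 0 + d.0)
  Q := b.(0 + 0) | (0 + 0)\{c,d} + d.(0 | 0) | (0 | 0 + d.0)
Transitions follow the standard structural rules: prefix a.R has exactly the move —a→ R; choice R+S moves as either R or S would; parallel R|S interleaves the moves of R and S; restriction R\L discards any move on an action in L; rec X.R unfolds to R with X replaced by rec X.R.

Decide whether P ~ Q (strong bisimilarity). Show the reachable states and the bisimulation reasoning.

P ~ Q

Reachable graph of P (5 states):
  u0 = b.(0 + 0) | (0 + 0 + 0)\{c,d} + d.(0 | 0) | (0 | 0 + d.0) ⊢ —b→ u1, —d→ u2, —d→ u3
  u1 = (0 + 0) | (0 + 0 + 0)\{c,d} ⊢ deadlocked
  u2 = 0 | 0 | (0 | 0 + d.0) ⊢ —d→ u4
  u3 = d.(0 | 0) | 0 ⊢ —d→ u4
  u4 = 0 | 0 | 0 ⊢ deadlocked
Reachable graph of Q (5 states):
  v0 = b.(0 + 0) | (0 + 0)\{c,d} + d.(0 | 0) | (0 | 0 + d.0) ⊢ —b→ v1, —d→ v2, —d→ v3
  v1 = (0 + 0) | (0 + 0)\{c,d} ⊢ deadlocked
  v2 = 0 | 0 | (0 | 0 + d.0) ⊢ —d→ v4
  v3 = d.(0 | 0) | 0 ⊢ —d→ v4
  v4 = 0 | 0 | 0 ⊢ deadlocked
Coarsest stable partition (strong bisimilarity classes):
  B0 = {u0, v0}
  B1 = {u2, u3, v2, v3}
  B2 = {u1, u4, v1, v4}
u0 ∈ B0, v0 ∈ B0 → same block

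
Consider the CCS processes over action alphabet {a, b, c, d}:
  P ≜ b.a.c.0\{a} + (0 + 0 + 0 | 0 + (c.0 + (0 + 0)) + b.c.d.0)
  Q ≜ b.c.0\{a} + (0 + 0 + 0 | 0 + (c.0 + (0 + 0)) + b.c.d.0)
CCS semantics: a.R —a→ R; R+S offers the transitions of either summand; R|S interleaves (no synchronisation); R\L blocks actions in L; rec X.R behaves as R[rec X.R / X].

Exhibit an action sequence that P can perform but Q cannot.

P's transition system — 7 states:
  u0 = b.a.c.0\{a} + (0 + 0 + 0 | 0 + (c.0 + (0 + 0)) + b.c.d.0) :: —b→ u1, —b→ u2, —c→ u3
  u1 = a.c.0\{a} :: —a→ u4
  u2 = c.d.0 :: —c→ u5
  u3 = 0 :: ·
  u4 = c.0\{a} :: —c→ u6
  u5 = d.0 :: —d→ u3
  u6 = 0\{a} :: ·
Q's transition system — 6 states:
  v0 = b.c.0\{a} + (0 + 0 + 0 | 0 + (c.0 + (0 + 0)) + b.c.d.0) :: —b→ v1, —b→ v2, —c→ v3
  v1 = c.0\{a} :: —c→ v4
  v2 = c.d.0 :: —c→ v5
  v3 = 0 :: ·
  v4 = 0\{a} :: ·
  v5 = d.0 :: —d→ v3
Run σ = ⟨ba⟩ on P: start {u0}
  after b @ step 1: {u1, u2}
  after a @ step 2: {u4}
  — P admits the full trace.
Run σ = ⟨ba⟩ on Q: start {v0}
  after b @ step 1: {v1, v2}
  after a @ step 2: ∅ (Q stuck)

ba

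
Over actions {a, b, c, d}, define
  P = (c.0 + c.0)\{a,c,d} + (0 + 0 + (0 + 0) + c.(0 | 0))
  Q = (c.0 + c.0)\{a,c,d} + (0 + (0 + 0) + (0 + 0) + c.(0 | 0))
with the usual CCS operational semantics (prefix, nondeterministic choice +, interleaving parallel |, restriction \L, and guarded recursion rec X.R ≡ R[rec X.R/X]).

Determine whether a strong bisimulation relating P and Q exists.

LTS(P): 2 reachable states
  m0 = (c.0 + c.0)\{a,c,d} + (0 + 0 + (0 + 0) + c.(0 | 0)) ⊢ -c-> m1
  m1 = 0 | 0 ⊢ ∅
LTS(Q): 2 reachable states
  n0 = (c.0 + c.0)\{a,c,d} + (0 + (0 + 0) + (0 + 0) + c.(0 | 0)) ⊢ -c-> n1
  n1 = 0 | 0 ⊢ ∅
Bisimilarity quotient blocks:
  B0 = {m0, n0}
  B1 = {m1, n1}
m0 ∈ B0, n0 ∈ B0 → same block

YES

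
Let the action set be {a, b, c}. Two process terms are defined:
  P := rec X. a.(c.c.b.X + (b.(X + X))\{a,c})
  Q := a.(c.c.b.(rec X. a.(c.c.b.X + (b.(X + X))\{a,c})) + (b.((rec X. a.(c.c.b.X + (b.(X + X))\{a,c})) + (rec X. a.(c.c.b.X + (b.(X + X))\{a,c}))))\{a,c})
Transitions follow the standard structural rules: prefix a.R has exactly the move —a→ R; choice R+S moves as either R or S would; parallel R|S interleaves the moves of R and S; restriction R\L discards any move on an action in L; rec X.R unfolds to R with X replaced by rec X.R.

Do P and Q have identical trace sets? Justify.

traces(P) = traces(Q)

LTS(P): 5 reachable states
  u0 = rec X. a.(c.c.b.X + (b.(X + X))\{a,c}) has moves ··a··> u1
  u1 = c.c.b.(rec X. a.(c.c.b.X + (b.(X + X))\{a,c})) + (b.((rec X. a.(c.c.b.X + (b.(X + X))\{a,c})) + (rec X. a.(c.c.b.X + (b.(X + X))\{a,c}))))\{a,c} has moves ··b··> u2, ··c··> u3
  u2 = ((rec X. a.(c.c.b.X + (b.(X + X))\{a,c})) + (rec X. a.(c.c.b.X + (b.(X + X))\{a,c})))\{a,c} has moves deadlocked
  u3 = c.b.(rec X. a.(c.c.b.X + (b.(X + X))\{a,c})) has moves ··c··> u4
  u4 = b.(rec X. a.(c.c.b.X + (b.(X + X))\{a,c})) has moves ··b··> u0
LTS(Q): 6 reachable states
  v0 = a.(c.c.b.(rec X. a.(c.c.b.X + (b.(X + X))\{a,c})) + (b.((rec X. a.(c.c.b.X + (b.(X + X))\{a,c})) + (rec X. a.(c.c.b.X + (b.(X + X))\{a,c}))))\{a,c}) has moves ··a··> v1
  v1 = c.c.b.(rec X. a.(c.c.b.X + (b.(X + X))\{a,c})) + (b.((rec X. a.(c.c.b.X + (b.(X + X))\{a,c})) + (rec X. a.(c.c.b.X + (b.(X + X))\{a,c}))))\{a,c} has moves ··b··> v2, ··c··> v3
  v2 = ((rec X. a.(c.c.b.X + (b.(X + X))\{a,c})) + (rec X. a.(c.c.b.X + (b.(X + X))\{a,c})))\{a,c} has moves deadlocked
  v3 = c.b.(rec X. a.(c.c.b.X + (b.(X + X))\{a,c})) has moves ··c··> v4
  v4 = b.(rec X. a.(c.c.b.X + (b.(X + X))\{a,c})) has moves ··b··> v5
  v5 = rec X. a.(c.c.b.X + (b.(X + X))\{a,c}) has moves ··a··> v1
Partition-refinement fixed point:
  B0 = {u0, v0, v5}
  B1 = {u1, v1}
  B2 = {u3, v3}
  B3 = {u4, v4}
  B4 = {u2, v2}
u0 ∈ B0, v0 ∈ B0 → same block
Bisimilar ⇒ trace-equivalent.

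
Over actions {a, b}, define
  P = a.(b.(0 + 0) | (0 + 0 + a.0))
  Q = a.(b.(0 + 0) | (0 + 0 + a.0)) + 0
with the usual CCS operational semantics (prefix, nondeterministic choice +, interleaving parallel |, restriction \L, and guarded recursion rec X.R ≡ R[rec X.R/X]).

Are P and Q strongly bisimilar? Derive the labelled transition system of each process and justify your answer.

P ~ Q

P's transition system — 5 states:
  s0 = a.(b.(0 + 0) | (0 + 0 + a.0)) | =a=> s1
  s1 = b.(0 + 0) | (0 + 0 + a.0) | =a=> s2, =b=> s3
  s2 = b.(0 + 0) | 0 | =b=> s4
  s3 = (0 + 0) | (0 + 0 + a.0) | =a=> s4
  s4 = (0 + 0) | 0 | deadlocked
Q's transition system — 5 states:
  t0 = a.(b.(0 + 0) | (0 + 0 + a.0)) + 0 | =a=> t1
  t1 = b.(0 + 0) | (0 + 0 + a.0) | =a=> t2, =b=> t3
  t2 = b.(0 + 0) | 0 | =b=> t4
  t3 = (0 + 0) | (0 + 0 + a.0) | =a=> t4
  t4 = (0 + 0) | 0 | deadlocked
Bisimilarity quotient blocks:
  B0 = {s0, t0}
  B1 = {s1, t1}
  B2 = {s3, t3}
  B3 = {s4, t4}
  B4 = {s2, t2}
s0 ∈ B0, t0 ∈ B0 → same block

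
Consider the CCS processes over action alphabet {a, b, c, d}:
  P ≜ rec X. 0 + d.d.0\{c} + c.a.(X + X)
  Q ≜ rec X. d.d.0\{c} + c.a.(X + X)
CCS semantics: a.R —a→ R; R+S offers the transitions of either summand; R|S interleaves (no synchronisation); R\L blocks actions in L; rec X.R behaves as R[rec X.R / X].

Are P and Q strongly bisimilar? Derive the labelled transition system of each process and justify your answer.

P's transition system — 5 states:
  s0 = rec X. 0 + d.d.0\{c} + c.a.(X + X) → =c=> s1, =d=> s2
  s1 = a.((rec X. 0 + d.d.0\{c} + c.a.(X + X)) + (rec X. 0 + d.d.0\{c} + c.a.(X + X))) → =a=> s3
  s2 = d.0\{c} → =d=> s4
  s3 = (rec X. 0 + d.d.0\{c} + c.a.(X + X)) + (rec X. 0 + d.d.0\{c} + c.a.(X + X)) → =c=> s1, =d=> s2
  s4 = 0\{c} → ·
Q's transition system — 5 states:
  t0 = rec X. d.d.0\{c} + c.a.(X + X) → =c=> t1, =d=> t2
  t1 = a.((rec X. d.d.0\{c} + c.a.(X + X)) + (rec X. d.d.0\{c} + c.a.(X + X))) → =a=> t3
  t2 = d.0\{c} → =d=> t4
  t3 = (rec X. d.d.0\{c} + c.a.(X + X)) + (rec X. d.d.0\{c} + c.a.(X + X)) → =c=> t1, =d=> t2
  t4 = 0\{c} → ·
Partition-refinement fixed point:
  B0 = {s0, s3, t0, t3}
  B1 = {s2, t2}
  B2 = {s4, t4}
  B3 = {s1, t1}
s0 ∈ B0, t0 ∈ B0 → same block

P ~ Q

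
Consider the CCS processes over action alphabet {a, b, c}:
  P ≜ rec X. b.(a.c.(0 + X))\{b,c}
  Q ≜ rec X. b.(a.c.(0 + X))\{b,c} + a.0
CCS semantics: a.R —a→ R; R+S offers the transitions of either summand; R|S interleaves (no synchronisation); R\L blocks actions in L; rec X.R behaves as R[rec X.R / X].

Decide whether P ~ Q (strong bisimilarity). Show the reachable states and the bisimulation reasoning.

P ≁ Q

Reachable graph of P (3 states):
  u0 = rec X. b.(a.c.(0 + X))\{b,c} :: ··b··> u1
  u1 = (a.c.(0 + (rec X. b.(a.c.(0 + X))\{b,c})))\{b,c} :: ··a··> u2
  u2 = (c.(0 + (rec X. b.(a.c.(0 + X))\{b,c})))\{b,c} :: deadlocked
Reachable graph of Q (4 states):
  v0 = rec X. b.(a.c.(0 + X))\{b,c} + a.0 :: ··a··> v1, ··b··> v2
  v1 = 0 :: deadlocked
  v2 = (a.c.(0 + (rec X. b.(a.c.(0 + X))\{b,c} + a.0)))\{b,c} :: ··a··> v3
  v3 = (c.(0 + (rec X. b.(a.c.(0 + X))\{b,c} + a.0)))\{b,c} :: deadlocked
Bisimilarity quotient blocks:
  B0 = {u0}
  B1 = {u1, v2}
  B2 = {u2, v1, v3}
  B3 = {v0}
u0 ∈ B0, v0 ∈ B3 → different blocks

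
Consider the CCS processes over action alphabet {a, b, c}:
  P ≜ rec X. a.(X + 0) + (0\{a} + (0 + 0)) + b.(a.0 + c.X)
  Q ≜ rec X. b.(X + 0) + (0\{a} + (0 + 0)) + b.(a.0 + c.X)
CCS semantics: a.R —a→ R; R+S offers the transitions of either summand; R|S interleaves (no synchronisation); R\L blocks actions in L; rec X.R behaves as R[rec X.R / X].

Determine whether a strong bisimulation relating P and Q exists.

NO

LTS(P): 4 reachable states
  s0 = rec X. a.(X + 0) + (0\{a} + (0 + 0)) + b.(a.0 + c.X) → —a→ s1, —b→ s2
  s1 = (rec X. a.(X + 0) + (0\{a} + (0 + 0)) + b.(a.0 + c.X)) + 0 → —a→ s1, —b→ s2
  s2 = a.0 + c.(rec X. a.(X + 0) + (0\{a} + (0 + 0)) + b.(a.0 + c.X)) → —a→ s3, —c→ s0
  s3 = 0 → ∅
LTS(Q): 4 reachable states
  t0 = rec X. b.(X + 0) + (0\{a} + (0 + 0)) + b.(a.0 + c.X) → —b→ t1, —b→ t2
  t1 = (rec X. b.(X + 0) + (0\{a} + (0 + 0)) + b.(a.0 + c.X)) + 0 → —b→ t1, —b→ t2
  t2 = a.0 + c.(rec X. b.(X + 0) + (0\{a} + (0 + 0)) + b.(a.0 + c.X)) → —a→ t3, —c→ t0
  t3 = 0 → ∅
Coarsest stable partition (strong bisimilarity classes):
  B0 = {s0, s1}
  B1 = {s2}
  B2 = {s3, t3}
  B3 = {t0, t1}
  B4 = {t2}
s0 ∈ B0, t0 ∈ B3 → different blocks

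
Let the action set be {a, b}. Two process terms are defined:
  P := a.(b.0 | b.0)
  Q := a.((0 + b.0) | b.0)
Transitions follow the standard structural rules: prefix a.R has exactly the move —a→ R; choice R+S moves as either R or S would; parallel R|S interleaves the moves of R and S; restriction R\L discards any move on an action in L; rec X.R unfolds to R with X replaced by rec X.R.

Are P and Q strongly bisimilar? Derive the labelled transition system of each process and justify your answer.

Reachable graph of P (5 states):
  m0 = a.(b.0 | b.0) :: —a→ m1
  m1 = b.0 | b.0 :: —b→ m2, —b→ m3
  m2 = 0 | b.0 :: —b→ m4
  m3 = b.0 | 0 :: —b→ m4
  m4 = 0 | 0 :: ∅
Reachable graph of Q (5 states):
  n0 = a.((0 + b.0) | b.0) :: —a→ n1
  n1 = (0 + b.0) | b.0 :: —b→ n2, —b→ n3
  n2 = (0 + b.0) | 0 :: —b→ n4
  n3 = 0 | b.0 :: —b→ n4
  n4 = 0 | 0 :: ∅
Bisimilarity quotient blocks:
  B0 = {m0, n0}
  B1 = {m1, n1}
  B2 = {m2, m3, n2, n3}
  B3 = {m4, n4}
m0 ∈ B0, n0 ∈ B0 → same block

YES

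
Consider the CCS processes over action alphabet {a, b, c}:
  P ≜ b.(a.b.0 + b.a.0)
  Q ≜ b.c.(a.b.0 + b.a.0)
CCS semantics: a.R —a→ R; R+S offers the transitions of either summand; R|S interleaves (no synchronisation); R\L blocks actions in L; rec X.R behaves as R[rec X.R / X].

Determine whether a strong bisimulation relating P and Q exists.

not bisimilar

Reachable graph of P (5 states):
  p0 = b.(a.b.0 + b.a.0) ⊢ —b→ p1
  p1 = a.b.0 + b.a.0 ⊢ —a→ p2, —b→ p3
  p2 = b.0 ⊢ —b→ p4
  p3 = a.0 ⊢ —a→ p4
  p4 = 0 ⊢ ·
Reachable graph of Q (6 states):
  q0 = b.c.(a.b.0 + b.a.0) ⊢ —b→ q1
  q1 = c.(a.b.0 + b.a.0) ⊢ —c→ q2
  q2 = a.b.0 + b.a.0 ⊢ —a→ q3, —b→ q4
  q3 = b.0 ⊢ —b→ q5
  q4 = a.0 ⊢ —a→ q5
  q5 = 0 ⊢ ·
Partition-refinement fixed point:
  B0 = {p0}
  B1 = {p1, q2}
  B2 = {p2, q3}
  B3 = {p4, q5}
  B4 = {p3, q4}
  B5 = {q0}
  B6 = {q1}
p0 ∈ B0, q0 ∈ B5 → different blocks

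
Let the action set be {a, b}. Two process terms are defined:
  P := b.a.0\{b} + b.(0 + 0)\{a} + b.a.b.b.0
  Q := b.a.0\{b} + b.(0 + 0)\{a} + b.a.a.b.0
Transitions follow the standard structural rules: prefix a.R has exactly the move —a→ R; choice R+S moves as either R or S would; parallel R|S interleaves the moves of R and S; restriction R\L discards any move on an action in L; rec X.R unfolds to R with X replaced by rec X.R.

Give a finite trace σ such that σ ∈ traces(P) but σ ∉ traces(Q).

bab

LTS(P): 8 reachable states
  p0 = b.a.0\{b} + b.(0 + 0)\{a} + b.a.b.b.0 → =b=> p1, =b=> p2, =b=> p3
  p1 = (0 + 0)\{a} → ·
  p2 = a.0\{b} → =a=> p4
  p3 = a.b.b.0 → =a=> p5
  p4 = 0\{b} → ·
  p5 = b.b.0 → =b=> p6
  p6 = b.0 → =b=> p7
  p7 = 0 → ·
LTS(Q): 8 reachable states
  q0 = b.a.0\{b} + b.(0 + 0)\{a} + b.a.a.b.0 → =b=> q1, =b=> q2, =b=> q3
  q1 = (0 + 0)\{a} → ·
  q2 = a.0\{b} → =a=> q4
  q3 = a.a.b.0 → =a=> q5
  q4 = 0\{b} → ·
  q5 = a.b.0 → =a=> q6
  q6 = b.0 → =b=> q7
  q7 = 0 → ·
Executing bab from P (initial set {p0}):
  after b @ step 1: {p1, p2, p3}
  after a @ step 2: {p4, p5}
  after b @ step 3: {p6}
  P completes σ.
Executing bab from Q (initial set {q0}):
  after b @ step 1: {q1, q2, q3}
  after a @ step 2: {q4, q5}
  after b @ step 3: no successor for Q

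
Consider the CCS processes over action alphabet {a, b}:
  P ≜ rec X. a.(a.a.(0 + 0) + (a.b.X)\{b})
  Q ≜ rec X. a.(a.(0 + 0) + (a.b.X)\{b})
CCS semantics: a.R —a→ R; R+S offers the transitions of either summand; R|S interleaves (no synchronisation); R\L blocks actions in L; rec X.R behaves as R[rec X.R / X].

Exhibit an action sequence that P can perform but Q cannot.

P's transition system — 5 states:
  u0 = rec X. a.(a.a.(0 + 0) + (a.b.X)\{b}) :: -a-> u1
  u1 = a.a.(0 + 0) + (a.b.(rec X. a.(a.a.(0 + 0) + (a.b.X)\{b})))\{b} :: -a-> u2, -a-> u3
  u2 = (b.(rec X. a.(a.a.(0 + 0) + (a.b.X)\{b})))\{b} :: stopped
  u3 = a.(0 + 0) :: -a-> u4
  u4 = 0 + 0 :: stopped
Q's transition system — 4 states:
  v0 = rec X. a.(a.(0 + 0) + (a.b.X)\{b}) :: -a-> v1
  v1 = a.(0 + 0) + (a.b.(rec X. a.(a.(0 + 0) + (a.b.X)\{b})))\{b} :: -a-> v2, -a-> v3
  v2 = (b.(rec X. a.(a.(0 + 0) + (a.b.X)\{b})))\{b} :: stopped
  v3 = 0 + 0 :: stopped
Trace ⟨aaa⟩ through P, begin at {u0}:
  after a @ step 1: {u1}
  after a @ step 2: {u2, u3}
  after a @ step 3: {u4}
  — P admits the full trace.
Trace ⟨aaa⟩ through Q, begin at {v0}:
  after a @ step 1: {v1}
  after a @ step 2: {v2, v3}
  after a @ step 3: ∅ (Q stuck)

aaa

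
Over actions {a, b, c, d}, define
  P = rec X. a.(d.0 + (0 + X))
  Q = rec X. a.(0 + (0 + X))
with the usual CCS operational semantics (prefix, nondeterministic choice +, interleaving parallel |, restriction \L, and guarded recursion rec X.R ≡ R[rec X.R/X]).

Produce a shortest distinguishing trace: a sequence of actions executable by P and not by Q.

ad

Reachable graph of P (3 states):
  m0 = rec X. a.(d.0 + (0 + X)) → --a--▸ m1
  m1 = d.0 + (0 + (rec X. a.(d.0 + (0 + X)))) → --a--▸ m1, --d--▸ m2
  m2 = 0 → deadlocked
Reachable graph of Q (2 states):
  n0 = rec X. a.(0 + (0 + X)) → --a--▸ n1
  n1 = 0 + (0 + (rec X. a.(0 + (0 + X)))) → --a--▸ n1
Run σ = ⟨ad⟩ on P: start {m0}
  step 1 (a): {m1}
  step 2 (d): {m2}
  ✓ P
Run σ = ⟨ad⟩ on Q: start {n0}
  step 1 (a): {n1}
  step 2 (d): ∅  — Q cannot continue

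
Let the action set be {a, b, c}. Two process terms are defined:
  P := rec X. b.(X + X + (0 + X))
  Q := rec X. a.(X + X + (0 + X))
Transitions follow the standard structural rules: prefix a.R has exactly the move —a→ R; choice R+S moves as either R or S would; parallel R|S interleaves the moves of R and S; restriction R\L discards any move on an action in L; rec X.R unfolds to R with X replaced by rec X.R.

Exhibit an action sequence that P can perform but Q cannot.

Reachable graph of P (2 states):
  p0 = rec X. b.(X + X + (0 + X)) has moves —b→ p1
  p1 = (rec X. b.(X + X + (0 + X))) + (rec X. b.(X + X + (0 + X))) + (0 + (rec X. b.(X + X + (0 + X)))) has moves —b→ p1
Reachable graph of Q (2 states):
  q0 = rec X. a.(X + X + (0 + X)) has moves —a→ q1
  q1 = (rec X. a.(X + X + (0 + X))) + (rec X. a.(X + X + (0 + X))) + (0 + (rec X. a.(X + X + (0 + X)))) has moves —a→ q1
Trace ⟨b⟩ through P, begin at {p0}:
  [1] b ⇒ {p1}
  — P admits the full trace.
Trace ⟨b⟩ through Q, begin at {q0}:
  [1] b ⇒ ∅ (Q stuck)

b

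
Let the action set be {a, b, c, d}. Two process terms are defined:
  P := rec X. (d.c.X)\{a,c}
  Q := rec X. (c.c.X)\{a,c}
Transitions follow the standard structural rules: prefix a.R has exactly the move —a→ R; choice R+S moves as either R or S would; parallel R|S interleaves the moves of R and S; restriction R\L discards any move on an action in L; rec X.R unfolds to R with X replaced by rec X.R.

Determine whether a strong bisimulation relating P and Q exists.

NO

P's transition system — 2 states:
  u0 = rec X. (d.c.X)\{a,c} ⊢ -d-> u1
  u1 = (c.(rec X. (d.c.X)\{a,c}))\{a,c} ⊢ deadlocked
Q's transition system — 1 states:
  v0 = rec X. (c.c.X)\{a,c} ⊢ deadlocked
Partition-refinement fixed point:
  B0 = {u0}
  B1 = {u1, v0}
u0 ∈ B0, v0 ∈ B1 → different blocks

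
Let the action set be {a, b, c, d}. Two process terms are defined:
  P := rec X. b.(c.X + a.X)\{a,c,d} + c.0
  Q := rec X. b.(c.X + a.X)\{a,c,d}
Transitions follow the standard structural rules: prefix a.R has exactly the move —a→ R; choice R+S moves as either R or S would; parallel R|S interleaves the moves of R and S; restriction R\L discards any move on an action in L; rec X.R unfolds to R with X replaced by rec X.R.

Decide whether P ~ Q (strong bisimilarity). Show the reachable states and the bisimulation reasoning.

Reachable graph of P (3 states):
  s0 = rec X. b.(c.X + a.X)\{a,c,d} + c.0 ⊢ ··b··> s1, ··c··> s2
  s1 = (c.(rec X. b.(c.X + a.X)\{a,c,d} + c.0) + a.(rec X. b.(c.X + a.X)\{a,c,d} + c.0))\{a,c,d} ⊢ ∅
  s2 = 0 ⊢ ∅
Reachable graph of Q (2 states):
  t0 = rec X. b.(c.X + a.X)\{a,c,d} ⊢ ··b··> t1
  t1 = (c.(rec X. b.(c.X + a.X)\{a,c,d}) + a.(rec X. b.(c.X + a.X)\{a,c,d}))\{a,c,d} ⊢ ∅
Bisimilarity quotient blocks:
  B0 = {s0}
  B1 = {s1, s2, t1}
  B2 = {t0}
s0 ∈ B0, t0 ∈ B2 → different blocks

P ≁ Q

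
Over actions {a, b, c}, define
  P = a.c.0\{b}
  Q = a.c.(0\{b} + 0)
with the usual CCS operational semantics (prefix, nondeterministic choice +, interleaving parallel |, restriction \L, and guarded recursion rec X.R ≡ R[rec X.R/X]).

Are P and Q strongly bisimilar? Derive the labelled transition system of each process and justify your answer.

YES

Reachable graph of P (3 states):
  s0 = a.c.0\{b} → =a=> s1
  s1 = c.0\{b} → =c=> s2
  s2 = 0\{b} → ∅
Reachable graph of Q (3 states):
  t0 = a.c.(0\{b} + 0) → =a=> t1
  t1 = c.(0\{b} + 0) → =c=> t2
  t2 = 0\{b} + 0 → ∅
Coarsest stable partition (strong bisimilarity classes):
  B0 = {s0, t0}
  B1 = {s1, t1}
  B2 = {s2, t2}
s0 ∈ B0, t0 ∈ B0 → same block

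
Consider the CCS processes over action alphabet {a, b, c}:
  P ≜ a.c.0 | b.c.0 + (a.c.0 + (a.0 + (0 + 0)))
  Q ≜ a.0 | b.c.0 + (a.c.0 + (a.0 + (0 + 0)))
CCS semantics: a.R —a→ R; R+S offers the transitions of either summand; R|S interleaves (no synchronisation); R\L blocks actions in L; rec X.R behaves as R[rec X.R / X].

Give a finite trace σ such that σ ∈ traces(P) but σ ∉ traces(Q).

acb

LTS(P): 11 reachable states
  p0 = a.c.0 | b.c.0 + (a.c.0 + (a.0 + (0 + 0))) has moves -a-> p1, -a-> p2, -a-> p3, -b-> p4
  p1 = 0 has moves stopped
  p2 = c.0 has moves -c-> p1
  p3 = c.0 | b.c.0 has moves -b-> p5, -c-> p6
  p4 = a.c.0 | c.0 has moves -a-> p5, -c-> p7
  p5 = c.0 | c.0 has moves -c-> p8, -c-> p9
  p6 = 0 | b.c.0 has moves -b-> p8
  p7 = a.c.0 | 0 has moves -a-> p9
  p8 = 0 | c.0 has moves -c-> p10
  p9 = c.0 | 0 has moves -c-> p10
  p10 = 0 | 0 has moves stopped
LTS(Q): 8 reachable states
  q0 = a.0 | b.c.0 + (a.c.0 + (a.0 + (0 + 0))) has moves -a-> q1, -a-> q2, -a-> q3, -b-> q4
  q1 = 0 has moves stopped
  q2 = 0 | b.c.0 has moves -b-> q5
  q3 = c.0 has moves -c-> q1
  q4 = a.0 | c.0 has moves -a-> q5, -c-> q6
  q5 = 0 | c.0 has moves -c-> q7
  q6 = a.0 | 0 has moves -a-> q7
  q7 = 0 | 0 has moves stopped
Executing acb from P (initial set {p0}):
  [1] a ⇒ {p1, p2, p3}
  [2] c ⇒ {p1, p6}
  [3] b ⇒ {p8}
  ✓ P
Executing acb from Q (initial set {q0}):
  [1] a ⇒ {q1, q2, q3}
  [2] c ⇒ {q1}
  [3] b ⇒ no successor for Q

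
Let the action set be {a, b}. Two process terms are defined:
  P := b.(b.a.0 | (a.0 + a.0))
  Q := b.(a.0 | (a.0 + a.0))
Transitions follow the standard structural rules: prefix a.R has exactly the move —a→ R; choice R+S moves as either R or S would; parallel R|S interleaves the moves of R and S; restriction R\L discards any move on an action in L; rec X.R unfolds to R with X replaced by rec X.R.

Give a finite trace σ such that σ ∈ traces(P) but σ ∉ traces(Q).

bb

P's transition system — 7 states:
  p0 = b.(b.a.0 | (a.0 + a.0)) ⊢ --b--▸ p1
  p1 = b.a.0 | (a.0 + a.0) ⊢ --a--▸ p2, --b--▸ p3
  p2 = b.a.0 | 0 ⊢ --b--▸ p4
  p3 = a.0 | (a.0 + a.0) ⊢ --a--▸ p4, --a--▸ p5
  p4 = a.0 | 0 ⊢ --a--▸ p6
  p5 = 0 | (a.0 + a.0) ⊢ --a--▸ p6
  p6 = 0 | 0 ⊢ ∅
Q's transition system — 5 states:
  q0 = b.(a.0 | (a.0 + a.0)) ⊢ --b--▸ q1
  q1 = a.0 | (a.0 + a.0) ⊢ --a--▸ q2, --a--▸ q3
  q2 = 0 | (a.0 + a.0) ⊢ --a--▸ q4
  q3 = a.0 | 0 ⊢ --a--▸ q4
  q4 = 0 | 0 ⊢ ∅
Trace ⟨bb⟩ through P, begin at {p0}:
  after b @ step 1: {p1}
  after b @ step 2: {p3}
  P completes σ.
Trace ⟨bb⟩ through Q, begin at {q0}:
  after b @ step 1: {q1}
  after b @ step 2: ∅  — Q cannot continue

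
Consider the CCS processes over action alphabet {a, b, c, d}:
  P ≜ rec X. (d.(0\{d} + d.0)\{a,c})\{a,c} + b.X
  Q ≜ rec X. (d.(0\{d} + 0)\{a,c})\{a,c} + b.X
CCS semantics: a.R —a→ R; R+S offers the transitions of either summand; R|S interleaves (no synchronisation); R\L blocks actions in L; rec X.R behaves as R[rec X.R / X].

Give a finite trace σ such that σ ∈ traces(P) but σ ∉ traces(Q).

LTS(P): 3 reachable states
  p0 = rec X. (d.(0\{d} + d.0)\{a,c})\{a,c} + b.X | -b-> p0, -d-> p1
  p1 = (0\{d} + d.0)\{a,c}\{a,c} | -d-> p2
  p2 = 0\{a,c}\{a,c} | ·
LTS(Q): 2 reachable states
  q0 = rec X. (d.(0\{d} + 0)\{a,c})\{a,c} + b.X | -b-> q0, -d-> q1
  q1 = (0\{d} + 0)\{a,c}\{a,c} | ·
Run σ = ⟨dd⟩ on P: start {p0}
  [1] d ⇒ {p1}
  [2] d ⇒ {p2}
  ✓ P
Run σ = ⟨dd⟩ on Q: start {q0}
  [1] d ⇒ {q1}
  [2] d ⇒ ∅  — Q cannot continue

dd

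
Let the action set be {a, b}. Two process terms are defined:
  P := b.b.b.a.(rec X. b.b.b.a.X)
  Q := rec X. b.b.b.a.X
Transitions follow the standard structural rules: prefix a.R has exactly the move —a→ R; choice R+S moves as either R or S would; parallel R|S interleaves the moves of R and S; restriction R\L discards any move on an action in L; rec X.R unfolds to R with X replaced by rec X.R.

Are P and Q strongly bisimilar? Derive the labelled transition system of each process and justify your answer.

bisimilar

Reachable graph of P (5 states):
  s0 = b.b.b.a.(rec X. b.b.b.a.X) :: --b--▸ s1
  s1 = b.b.a.(rec X. b.b.b.a.X) :: --b--▸ s2
  s2 = b.a.(rec X. b.b.b.a.X) :: --b--▸ s3
  s3 = a.(rec X. b.b.b.a.X) :: --a--▸ s4
  s4 = rec X. b.b.b.a.X :: --b--▸ s1
Reachable graph of Q (4 states):
  t0 = rec X. b.b.b.a.X :: --b--▸ t1
  t1 = b.b.a.(rec X. b.b.b.a.X) :: --b--▸ t2
  t2 = b.a.(rec X. b.b.b.a.X) :: --b--▸ t3
  t3 = a.(rec X. b.b.b.a.X) :: --a--▸ t0
Bisimilarity quotient blocks:
  B0 = {s0, s4, t0}
  B1 = {s1, t1}
  B2 = {s2, t2}
  B3 = {s3, t3}
s0 ∈ B0, t0 ∈ B0 → same block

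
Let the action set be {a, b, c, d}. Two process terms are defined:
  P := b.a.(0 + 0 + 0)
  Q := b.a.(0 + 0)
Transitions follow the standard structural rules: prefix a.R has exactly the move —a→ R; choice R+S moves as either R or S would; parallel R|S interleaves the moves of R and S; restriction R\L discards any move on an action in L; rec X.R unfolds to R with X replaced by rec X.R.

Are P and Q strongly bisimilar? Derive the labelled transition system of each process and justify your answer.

P's transition system — 3 states:
  s0 = b.a.(0 + 0 + 0) | -b-> s1
  s1 = a.(0 + 0 + 0) | -a-> s2
  s2 = 0 + 0 + 0 | deadlocked
Q's transition system — 3 states:
  t0 = b.a.(0 + 0) | -b-> t1
  t1 = a.(0 + 0) | -a-> t2
  t2 = 0 + 0 | deadlocked
Coarsest stable partition (strong bisimilarity classes):
  B0 = {s0, t0}
  B1 = {s1, t1}
  B2 = {s2, t2}
s0 ∈ B0, t0 ∈ B0 → same block

YES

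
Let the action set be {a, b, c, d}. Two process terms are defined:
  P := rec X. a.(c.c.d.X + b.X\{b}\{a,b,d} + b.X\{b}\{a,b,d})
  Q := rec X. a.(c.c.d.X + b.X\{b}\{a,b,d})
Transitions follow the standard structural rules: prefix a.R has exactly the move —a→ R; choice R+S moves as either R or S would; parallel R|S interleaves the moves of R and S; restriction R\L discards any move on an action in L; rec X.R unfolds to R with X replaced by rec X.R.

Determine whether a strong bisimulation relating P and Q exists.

P's transition system — 5 states:
  p0 = rec X. a.(c.c.d.X + b.X\{b}\{a,b,d} + b.X\{b}\{a,b,d}) | =a=> p1
  p1 = c.c.d.(rec X. a.(c.c.d.X + b.X\{b}\{a,b,d} + b.X\{b}\{a,b,d})) + b.(rec X. a.(c.c.d.X + b.X\{b}\{a,b,d} + b.X\{b}\{a,b,d}))\{b}\{a,b,d} + b.(rec X. a.(c.c.d.X + b.X\{b}\{a,b,d} + b.X\{b}\{a,b,d}))\{b}\{a,b,d} | =b=> p2, =c=> p3
  p2 = (rec X. a.(c.c.d.X + b.X\{b}\{a,b,d} + b.X\{b}\{a,b,d}))\{b}\{a,b,d} | (no moves)
  p3 = c.d.(rec X. a.(c.c.d.X + b.X\{b}\{a,b,d} + b.X\{b}\{a,b,d})) | =c=> p4
  p4 = d.(rec X. a.(c.c.d.X + b.X\{b}\{a,b,d} + b.X\{b}\{a,b,d})) | =d=> p0
Q's transition system — 5 states:
  q0 = rec X. a.(c.c.d.X + b.X\{b}\{a,b,d}) | =a=> q1
  q1 = c.c.d.(rec X. a.(c.c.d.X + b.X\{b}\{a,b,d})) + b.(rec X. a.(c.c.d.X + b.X\{b}\{a,b,d}))\{b}\{a,b,d} | =b=> q2, =c=> q3
  q2 = (rec X. a.(c.c.d.X + b.X\{b}\{a,b,d}))\{b}\{a,b,d} | (no moves)
  q3 = c.d.(rec X. a.(c.c.d.X + b.X\{b}\{a,b,d})) | =c=> q4
  q4 = d.(rec X. a.(c.c.d.X + b.X\{b}\{a,b,d})) | =d=> q0
Bisimilarity quotient blocks:
  B0 = {p0, q0}
  B1 = {p1, q1}
  B2 = {p2, q2}
  B3 = {p3, q3}
  B4 = {p4, q4}
p0 ∈ B0, q0 ∈ B0 → same block

P ~ Q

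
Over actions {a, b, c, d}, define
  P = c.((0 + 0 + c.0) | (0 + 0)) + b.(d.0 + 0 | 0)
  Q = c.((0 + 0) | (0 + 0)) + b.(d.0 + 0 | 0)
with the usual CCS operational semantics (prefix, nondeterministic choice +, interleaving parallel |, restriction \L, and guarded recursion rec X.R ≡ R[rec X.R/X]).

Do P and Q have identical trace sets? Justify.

traces(P) ≠ traces(Q) — witness ⟨cc⟩

P's transition system — 5 states:
  s0 = c.((0 + 0 + c.0) | (0 + 0)) + b.(d.0 + 0 | 0) has moves -b-> s1, -c-> s2
  s1 = d.0 + 0 | 0 has moves -d-> s3
  s2 = (0 + 0 + c.0) | (0 + 0) has moves -c-> s4
  s3 = 0 has moves stopped
  s4 = 0 | (0 + 0) has moves stopped
Q's transition system — 4 states:
  t0 = c.((0 + 0) | (0 + 0)) + b.(d.0 + 0 | 0) has moves -b-> t1, -c-> t2
  t1 = d.0 + 0 | 0 has moves -d-> t3
  t2 = (0 + 0) | (0 + 0) has moves stopped
  t3 = 0 has moves stopped
Trace ⟨cc⟩ through P, begin at {s0}:
  step 1 (c): {s2}
  step 2 (c): {s4}
  — P admits the full trace.
Trace ⟨cc⟩ through Q, begin at {t0}:
  step 1 (c): {t2}
  step 2 (c): ∅  — Q cannot continue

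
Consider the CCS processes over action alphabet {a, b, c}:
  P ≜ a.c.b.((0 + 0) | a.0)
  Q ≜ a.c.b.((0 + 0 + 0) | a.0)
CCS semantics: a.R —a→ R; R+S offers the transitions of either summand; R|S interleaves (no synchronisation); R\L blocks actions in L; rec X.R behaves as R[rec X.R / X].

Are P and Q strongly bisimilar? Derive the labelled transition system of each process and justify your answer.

Reachable graph of P (5 states):
  p0 = a.c.b.((0 + 0) | a.0) :: --a--▸ p1
  p1 = c.b.((0 + 0) | a.0) :: --c--▸ p2
  p2 = b.((0 + 0) | a.0) :: --b--▸ p3
  p3 = (0 + 0) | a.0 :: --a--▸ p4
  p4 = (0 + 0) | 0 :: (no moves)
Reachable graph of Q (5 states):
  q0 = a.c.b.((0 + 0 + 0) | a.0) :: --a--▸ q1
  q1 = c.b.((0 + 0 + 0) | a.0) :: --c--▸ q2
  q2 = b.((0 + 0 + 0) | a.0) :: --b--▸ q3
  q3 = (0 + 0 + 0) | a.0 :: --a--▸ q4
  q4 = (0 + 0 + 0) | 0 :: (no moves)
Partition-refinement fixed point:
  B0 = {p0, q0}
  B1 = {p1, q1}
  B2 = {p2, q2}
  B3 = {p3, q3}
  B4 = {p4, q4}
p0 ∈ B0, q0 ∈ B0 → same block

bisimilar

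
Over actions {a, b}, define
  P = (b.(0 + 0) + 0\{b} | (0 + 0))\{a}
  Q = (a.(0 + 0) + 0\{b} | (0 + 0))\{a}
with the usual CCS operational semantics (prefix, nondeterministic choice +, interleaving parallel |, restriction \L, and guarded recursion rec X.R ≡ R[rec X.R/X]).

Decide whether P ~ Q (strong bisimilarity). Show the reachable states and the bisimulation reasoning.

P's transition system — 2 states:
  u0 = (b.(0 + 0) + 0\{b} | (0 + 0))\{a} ⊢ -b-> u1
  u1 = (0 + 0)\{a} ⊢ stopped
Q's transition system — 1 states:
  v0 = (a.(0 + 0) + 0\{b} | (0 + 0))\{a} ⊢ stopped
Partition-refinement fixed point:
  B0 = {u0}
  B1 = {u1, v0}
u0 ∈ B0, v0 ∈ B1 → different blocks

P ≁ Q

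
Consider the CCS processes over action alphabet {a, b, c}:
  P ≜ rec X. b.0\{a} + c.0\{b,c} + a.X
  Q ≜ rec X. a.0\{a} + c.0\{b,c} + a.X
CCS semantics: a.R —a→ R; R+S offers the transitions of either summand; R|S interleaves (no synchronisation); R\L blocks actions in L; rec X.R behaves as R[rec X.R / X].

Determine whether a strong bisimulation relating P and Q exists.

LTS(P): 3 reachable states
  m0 = rec X. b.0\{a} + c.0\{b,c} + a.X ⊢ --a--▸ m0, --b--▸ m1, --c--▸ m2
  m1 = 0\{a} ⊢ ·
  m2 = 0\{b,c} ⊢ ·
LTS(Q): 3 reachable states
  n0 = rec X. a.0\{a} + c.0\{b,c} + a.X ⊢ --a--▸ n0, --a--▸ n1, --c--▸ n2
  n1 = 0\{a} ⊢ ·
  n2 = 0\{b,c} ⊢ ·
Coarsest stable partition (strong bisimilarity classes):
  B0 = {m0}
  B1 = {m1, m2, n1, n2}
  B2 = {n0}
m0 ∈ B0, n0 ∈ B2 → different blocks

P ≁ Q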